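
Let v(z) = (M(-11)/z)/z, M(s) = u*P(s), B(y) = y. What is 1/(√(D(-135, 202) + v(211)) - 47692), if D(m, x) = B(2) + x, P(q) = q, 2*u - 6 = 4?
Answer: -2123295532/101264201429915 - 2743*√53741/101264201429915 ≈ -2.0974e-5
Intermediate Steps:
u = 5 (u = 3 + (½)*4 = 3 + 2 = 5)
M(s) = 5*s
D(m, x) = 2 + x
v(z) = -55/z² (v(z) = ((5*(-11))/z)/z = (-55/z)/z = -55/z²)
1/(√(D(-135, 202) + v(211)) - 47692) = 1/(√((2 + 202) - 55/211²) - 47692) = 1/(√(204 - 55*1/44521) - 47692) = 1/(√(204 - 55/44521) - 47692) = 1/(√(9082229/44521) - 47692) = 1/(13*√53741/211 - 47692) = 1/(-47692 + 13*√53741/211)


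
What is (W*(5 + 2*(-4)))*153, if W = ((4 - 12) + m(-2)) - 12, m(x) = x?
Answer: 10098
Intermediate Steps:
W = -22 (W = ((4 - 12) - 2) - 12 = (-8 - 2) - 12 = -10 - 12 = -22)
(W*(5 + 2*(-4)))*153 = -22*(5 + 2*(-4))*153 = -22*(5 - 8)*153 = -22*(-3)*153 = 66*153 = 10098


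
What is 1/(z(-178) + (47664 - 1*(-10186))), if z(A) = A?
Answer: 1/57672 ≈ 1.7339e-5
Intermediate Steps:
1/(z(-178) + (47664 - 1*(-10186))) = 1/(-178 + (47664 - 1*(-10186))) = 1/(-178 + (47664 + 10186)) = 1/(-178 + 57850) = 1/57672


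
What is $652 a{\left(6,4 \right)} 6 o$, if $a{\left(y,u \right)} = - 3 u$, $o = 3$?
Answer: $-140832$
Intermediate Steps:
$652 a{\left(6,4 \right)} 6 o = 652 \left(-3\right) 4 \cdot 6 \cdot 3 = 652 \left(-12\right) 6 \cdot 3 = 652 \left(\left(-72\right) 3\right) = 652 \left(-216\right) = -140832$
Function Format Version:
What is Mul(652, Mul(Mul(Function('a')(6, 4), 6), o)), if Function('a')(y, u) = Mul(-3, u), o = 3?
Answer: -140832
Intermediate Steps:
Mul(652, Mul(Mul(Function('a')(6, 4), 6), o)) = Mul(652, Mul(Mul(Mul(-3, 4), 6), 3)) = Mul(652, Mul(Mul(-12, 6), 3)) = Mul(652, Mul(-72, 3)) = Mul(652, -216) = -140832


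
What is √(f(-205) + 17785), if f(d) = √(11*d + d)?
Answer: √(17785 + 2*I*√615) ≈ 133.36 + 0.186*I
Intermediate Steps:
f(d) = 2*√3*√d (f(d) = √(12*d) = 2*√3*√d)
√(f(-205) + 17785) = √(2*√3*√(-205) + 17785) = √(2*√3*(I*√205) + 17785) = √(2*I*√615 + 17785) = √(17785 + 2*I*√615)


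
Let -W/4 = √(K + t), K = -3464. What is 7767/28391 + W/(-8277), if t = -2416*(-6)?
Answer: 7767/28391 + 8*√2758/8277 ≈ 0.32433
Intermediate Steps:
t = 14496
W = -8*√2758 (W = -4*√(-3464 + 14496) = -8*√2758 ≈ -420.13)
7767/28391 + W/(-8277) = 7767/28391 - 8*√2758/(-8277) = 7767*(1/28391) - 8*√2758*(-1/8277) = 7767/28391 + 8*√2758/8277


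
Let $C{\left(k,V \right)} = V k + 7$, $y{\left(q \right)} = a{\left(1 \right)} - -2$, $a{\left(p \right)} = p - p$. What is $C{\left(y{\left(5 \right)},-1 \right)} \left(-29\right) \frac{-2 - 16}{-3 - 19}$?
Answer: $- \frac{1305}{11} \approx -118.64$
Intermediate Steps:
$a{\left(p \right)} = 0$
$y{\left(q \right)} = 2$ ($y{\left(q \right)} = 0 - -2 = 0 + 2 = 2$)
$C{\left(k,V \right)} = 7 + V k$
$C{\left(y{\left(5 \right)},-1 \right)} \left(-29\right) \frac{-2 - 16}{-3 - 19} = \left(7 - 2\right) \left(-29\right) \frac{-2 - 16}{-3 - 19} = \left(7 - 2\right) \left(-29\right) \left(- \frac{18}{-22}\right) = 5 \left(-29\right) \left(\left(-18\right) \left(- \frac{1}{22}\right)\right) = \left(-145\right) \frac{9}{11} = - \frac{1305}{11}$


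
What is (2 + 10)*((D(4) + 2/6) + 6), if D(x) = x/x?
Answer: 88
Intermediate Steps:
D(x) = 1
(2 + 10)*((D(4) + 2/6) + 6) = (2 + 10)*((1 + 2/6) + 6) = 12*((1 + 2*(1/6)) + 6) = 12*((1 + 1/3) + 6) = 12*(4/3 + 6) = 12*(22/3) = 88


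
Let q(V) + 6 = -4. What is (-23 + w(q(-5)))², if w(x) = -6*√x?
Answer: 169 + 276*I*√10 ≈ 169.0 + 872.79*I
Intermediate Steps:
q(V) = -10 (q(V) = -6 - 4 = -10)
(-23 + w(q(-5)))² = (-23 - 6*I*√10)²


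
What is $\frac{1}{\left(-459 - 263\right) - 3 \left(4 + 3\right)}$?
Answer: $- \frac{1}{743} \approx -0.0013459$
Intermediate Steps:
$\frac{1}{\left(-459 - 263\right) - 3 \left(4 + 3\right)} = \frac{1}{\left(-459 - 263\right) - 21} = \frac{1}{-722 - 21} = \frac{1}{-743} = - \frac{1}{743}$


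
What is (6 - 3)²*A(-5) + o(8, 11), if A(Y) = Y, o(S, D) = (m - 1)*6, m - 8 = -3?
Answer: -21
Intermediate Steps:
m = 5 (m = 8 - 3 = 5)
o(S, D) = 24 (o(S, D) = (5 - 1)*6 = 4*6 = 24)
(6 - 3)²*A(-5) + o(8, 11) = (6 - 3)²*(-5) + 24 = 3²*(-5) + 24 = 9*(-5) + 24 = -45 + 24 = -21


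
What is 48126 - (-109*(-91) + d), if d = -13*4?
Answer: 38259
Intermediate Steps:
d = -52
48126 - (-109*(-91) + d) = 48126 - (-109*(-91) - 52) = 48126 - (9919 - 52) = 48126 - 1*9867 = 48126 - 9867 = 38259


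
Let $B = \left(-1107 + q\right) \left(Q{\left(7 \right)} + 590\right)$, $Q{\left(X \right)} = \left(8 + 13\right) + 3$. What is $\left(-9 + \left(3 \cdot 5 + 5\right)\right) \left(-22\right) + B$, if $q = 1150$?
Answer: $26160$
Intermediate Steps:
$Q{\left(X \right)} = 24$ ($Q{\left(X \right)} = 21 + 3 = 24$)
$B = 26402$ ($B = \left(-1107 + 1150\right) \left(24 + 590\right) = 43 \cdot 614 = 26402$)
$\left(-9 + \left(3 \cdot 5 + 5\right)\right) \left(-22\right) + B = \left(-9 + \left(3 \cdot 5 + 5\right)\right) \left(-22\right) + 26402 = \left(-9 + \left(15 + 5\right)\right) \left(-22\right) + 26402 = \left(-9 + 20\right) \left(-22\right) + 26402 = 11 \left(-22\right) + 26402 = -242 + 26402 = 26160$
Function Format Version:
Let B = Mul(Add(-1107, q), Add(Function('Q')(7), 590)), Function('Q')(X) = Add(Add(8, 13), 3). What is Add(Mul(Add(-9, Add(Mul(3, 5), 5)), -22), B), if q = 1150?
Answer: 26160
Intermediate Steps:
Function('Q')(X) = 24 (Function('Q')(X) = Add(21, 3) = 24)
B = 26402 (B = Mul(Add(-1107, 1150), Add(24, 590)) = Mul(43, 614) = 26402)
Add(Mul(Add(-9, Add(Mul(3, 5), 5)), -22), B) = Add(Mul(Add(-9, Add(Mul(3, 5), 5)), -22), 26402) = Add(Mul(Add(-9, Add(15, 5)), -22), 26402) = Add(Mul(Add(-9, 20), -22), 26402) = Add(Mul(11, -22), 26402) = Add(-242, 26402) = 26160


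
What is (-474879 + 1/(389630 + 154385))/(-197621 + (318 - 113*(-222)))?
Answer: 258341299184/93688631255 ≈ 2.7574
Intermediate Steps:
(-474879 + 1/(389630 + 154385))/(-197621 + (318 - 113*(-222))) = (-474879 + 1/544015)/(-197621 + (318 + 25086)) = (-474879 + 1/544015)/(-197621 + 25404) = -258341299184/544015/(-172217) = -258341299184/544015*(-1/172217) = 258341299184/93688631255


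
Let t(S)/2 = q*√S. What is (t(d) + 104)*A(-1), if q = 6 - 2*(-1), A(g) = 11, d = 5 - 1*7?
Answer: 1144 + 176*I*√2 ≈ 1144.0 + 248.9*I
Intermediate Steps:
d = -2 (d = 5 - 7 = -2)
q = 8 (q = 6 + 2 = 8)
t(S) = 16*√S (t(S) = 2*(8*√S) = 16*√S)
(t(d) + 104)*A(-1) = (16*√(-2) + 104)*11 = (16*(I*√2) + 104)*11 = (16*I*√2 + 104)*11 = (104 + 16*I*√2)*11 = 1144 + 176*I*√2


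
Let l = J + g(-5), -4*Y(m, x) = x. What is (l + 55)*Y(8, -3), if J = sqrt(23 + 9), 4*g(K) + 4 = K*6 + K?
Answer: 543/16 + 3*sqrt(2) ≈ 38.180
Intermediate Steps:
Y(m, x) = -x/4
g(K) = -1 + 7*K/4 (g(K) = -1 + (K*6 + K)/4 = -1 + (6*K + K)/4 = -1 + (7*K)/4 = -1 + 7*K/4)
J = 4*sqrt(2) (J = sqrt(32) = 4*sqrt(2) ≈ 5.6569)
l = -39/4 + 4*sqrt(2) (l = 4*sqrt(2) + (-1 + (7/4)*(-5)) = 4*sqrt(2) + (-1 - 35/4) = 4*sqrt(2) - 39/4 = -39/4 + 4*sqrt(2) ≈ -4.0931)
(l + 55)*Y(8, -3) = ((-39/4 + 4*sqrt(2)) + 55)*(-1/4*(-3)) = (181/4 + 4*sqrt(2))*(3/4) = 543/16 + 3*sqrt(2)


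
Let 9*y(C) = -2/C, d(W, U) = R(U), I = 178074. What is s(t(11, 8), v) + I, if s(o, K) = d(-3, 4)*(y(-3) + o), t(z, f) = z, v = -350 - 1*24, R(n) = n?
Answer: 4809194/27 ≈ 1.7812e+5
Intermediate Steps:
v = -374 (v = -350 - 24 = -374)
d(W, U) = U
y(C) = -2/(9*C) (y(C) = (-2/C)/9 = -2/(9*C))
s(o, K) = 8/27 + 4*o (s(o, K) = 4*(-2/9/(-3) + o) = 4*(-2/9*(-⅓) + o) = 4*(2/27 + o) = 8/27 + 4*o)
s(t(11, 8), v) + I = (8/27 + 4*11) + 178074 = (8/27 + 44) + 178074 = 1196/27 + 178074 = 4809194/27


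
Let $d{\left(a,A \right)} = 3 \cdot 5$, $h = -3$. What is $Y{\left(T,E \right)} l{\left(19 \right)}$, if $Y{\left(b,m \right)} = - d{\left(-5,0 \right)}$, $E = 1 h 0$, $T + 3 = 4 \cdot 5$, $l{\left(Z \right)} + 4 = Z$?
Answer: $-225$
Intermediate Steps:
$l{\left(Z \right)} = -4 + Z$
$d{\left(a,A \right)} = 15$
$T = 17$ ($T = -3 + 4 \cdot 5 = -3 + 20 = 17$)
$E = 0$ ($E = 1 \left(-3\right) 0 = \left(-3\right) 0 = 0$)
$Y{\left(b,m \right)} = -15$ ($Y{\left(b,m \right)} = \left(-1\right) 15 = -15$)
$Y{\left(T,E \right)} l{\left(19 \right)} = - 15 \left(-4 + 19\right) = \left(-15\right) 15 = -225$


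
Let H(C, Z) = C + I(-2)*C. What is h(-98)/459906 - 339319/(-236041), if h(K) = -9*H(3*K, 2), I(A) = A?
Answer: 25905046588/18092778691 ≈ 1.4318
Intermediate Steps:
H(C, Z) = -C (H(C, Z) = C - 2*C = -C)
h(K) = 27*K (h(K) = -(-9)*3*K = -(-27)*K = 27*K)
h(-98)/459906 - 339319/(-236041) = (27*(-98))/459906 - 339319/(-236041) = -2646*1/459906 - 339319*(-1/236041) = -441/76651 + 339319/236041 = 25905046588/18092778691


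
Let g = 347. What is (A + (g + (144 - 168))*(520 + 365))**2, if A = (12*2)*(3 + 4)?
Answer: 81809156529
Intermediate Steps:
A = 168 (A = 24*7 = 168)
(A + (g + (144 - 168))*(520 + 365))**2 = (168 + (347 + (144 - 168))*(520 + 365))**2 = (168 + (347 - 24)*885)**2 = (168 + 323*885)**2 = (168 + 285855)**2 = 286023**2 = 81809156529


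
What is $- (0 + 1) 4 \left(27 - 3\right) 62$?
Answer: $-5952$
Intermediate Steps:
$- (0 + 1) 4 \left(27 - 3\right) 62 = \left(-1\right) 1 \cdot 4 \left(27 - 3\right) 62 = \left(-1\right) 4 \cdot 24 \cdot 62 = \left(-4\right) 24 \cdot 62 = \left(-96\right) 62 = -5952$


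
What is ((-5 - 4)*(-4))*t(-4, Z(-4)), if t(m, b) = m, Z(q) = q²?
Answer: -144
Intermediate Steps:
((-5 - 4)*(-4))*t(-4, Z(-4)) = ((-5 - 4)*(-4))*(-4) = -9*(-4)*(-4) = 36*(-4) = -144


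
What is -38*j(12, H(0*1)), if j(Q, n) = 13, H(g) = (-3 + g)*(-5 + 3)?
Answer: -494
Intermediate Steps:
H(g) = 6 - 2*g (H(g) = (-3 + g)*(-2) = 6 - 2*g)
-38*j(12, H(0*1)) = -38*13 = -494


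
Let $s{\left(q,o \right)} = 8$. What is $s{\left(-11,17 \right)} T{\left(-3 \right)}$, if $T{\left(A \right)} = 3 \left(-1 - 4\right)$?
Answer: $-120$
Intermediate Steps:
$T{\left(A \right)} = -15$ ($T{\left(A \right)} = 3 \left(-1 - 4\right) = 3 \left(-5\right) = -15$)
$s{\left(-11,17 \right)} T{\left(-3 \right)} = 8 \left(-15\right) = -120$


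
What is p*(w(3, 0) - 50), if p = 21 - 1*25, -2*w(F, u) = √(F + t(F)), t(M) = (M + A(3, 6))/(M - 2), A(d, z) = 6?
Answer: 200 + 4*√3 ≈ 206.93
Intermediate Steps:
t(M) = (6 + M)/(-2 + M) (t(M) = (M + 6)/(M - 2) = (6 + M)/(-2 + M))
w(F, u) = -√(F + (6 + F)/(-2 + F))/2
p = -4 (p = 21 - 25 = -4)
p*(w(3, 0) - 50) = -4*(-√(6 + 3² - 1*3)/√(-2 + 3)/2 - 50) = -4*(-√(6 + 9 - 3)/2 - 50) = -4*(-2*√3/2 - 50) = -4*(-√3 - 50) = -4*(-50 - √3) = 200 + 4*√3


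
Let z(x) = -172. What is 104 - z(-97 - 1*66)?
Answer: 276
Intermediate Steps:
104 - z(-97 - 1*66) = 104 - 1*(-172) = 104 + 172 = 276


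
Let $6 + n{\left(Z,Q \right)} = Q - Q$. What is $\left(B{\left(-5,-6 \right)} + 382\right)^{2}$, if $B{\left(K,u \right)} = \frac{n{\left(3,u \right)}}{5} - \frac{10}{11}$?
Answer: $\frac{436559236}{3025} \approx 1.4432 \cdot 10^{5}$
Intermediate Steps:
$n{\left(Z,Q \right)} = -6$ ($n{\left(Z,Q \right)} = -6 + \left(Q - Q\right) = -6 + 0 = -6$)
$B{\left(K,u \right)} = - \frac{116}{55}$ ($B{\left(K,u \right)} = - \frac{6}{5} - \frac{10}{11} = - \frac{116}{55}$)
$\left(B{\left(-5,-6 \right)} + 382\right)^{2} = \left(- \frac{116}{55} + 382\right)^{2} = \left(\frac{20894}{55}\right)^{2} = \frac{436559236}{3025}$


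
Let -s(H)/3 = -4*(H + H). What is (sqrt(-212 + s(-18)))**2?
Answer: -644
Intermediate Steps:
s(H) = 24*H (s(H) = -(-12)*(H + H) = -(-12)*2*H = -(-24)*H = 24*H)
(sqrt(-212 + s(-18)))**2 = (sqrt(-212 + 24*(-18)))**2 = (sqrt(-212 - 432))**2 = (sqrt(-644))**2 = (2*I*sqrt(161))**2 = -644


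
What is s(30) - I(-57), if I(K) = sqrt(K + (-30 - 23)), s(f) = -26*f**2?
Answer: -23400 - I*sqrt(110) ≈ -23400.0 - 10.488*I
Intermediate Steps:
I(K) = sqrt(-53 + K) (I(K) = sqrt(K - 53) = sqrt(-53 + K))
s(30) - I(-57) = -26*30**2 - sqrt(-53 - 57) = -26*900 - sqrt(-110) = -23400 - I*sqrt(110)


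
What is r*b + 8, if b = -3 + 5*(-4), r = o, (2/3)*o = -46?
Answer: 1595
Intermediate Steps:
o = -69 (o = (3/2)*(-46) = -69)
r = -69
b = -23 (b = -3 - 20 = -23)
r*b + 8 = -69*(-23) + 8 = 1587 + 8 = 1595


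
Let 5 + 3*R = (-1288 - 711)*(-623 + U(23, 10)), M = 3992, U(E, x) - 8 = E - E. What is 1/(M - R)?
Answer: -3/1217404 ≈ -2.4643e-6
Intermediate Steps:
U(E, x) = 8 (U(E, x) = 8 + (E - E) = 8 + 0 = 8)
R = 1229380/3 (R = -5/3 + ((-1288 - 711)*(-623 + 8))/3 = -5/3 + (-1999*(-615))/3 = -5/3 + (⅓)*1229385 = -5/3 + 409795 = 1229380/3 ≈ 4.0979e+5)
1/(M - R) = 1/(3992 - 1*1229380/3) = 1/(3992 - 1229380/3) = 1/(-1217404/3) = -3/1217404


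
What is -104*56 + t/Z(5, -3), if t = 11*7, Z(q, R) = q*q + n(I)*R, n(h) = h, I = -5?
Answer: -232883/40 ≈ -5822.1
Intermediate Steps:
Z(q, R) = q² - 5*R (Z(q, R) = q*q - 5*R = q² - 5*R)
t = 77
-104*56 + t/Z(5, -3) = -104*56 + 77/(5² - 5*(-3)) = -5824 + 77/(25 + 15) = -5824 + 77/40 = -232883/40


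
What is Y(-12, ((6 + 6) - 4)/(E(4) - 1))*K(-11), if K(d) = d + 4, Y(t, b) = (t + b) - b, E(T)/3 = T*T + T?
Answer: 84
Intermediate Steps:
E(T) = 3*T + 3*T² (E(T) = 3*(T*T + T) = 3*(T² + T) = 3*(T + T²) = 3*T + 3*T²)
Y(t, b) = t (Y(t, b) = (b + t) - b = t)
K(d) = 4 + d
Y(-12, ((6 + 6) - 4)/(E(4) - 1))*K(-11) = -12*(4 - 11) = -12*(-7) = 84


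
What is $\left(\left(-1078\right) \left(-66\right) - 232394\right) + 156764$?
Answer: $-4482$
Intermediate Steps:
$\left(\left(-1078\right) \left(-66\right) - 232394\right) + 156764 = \left(71148 - 232394\right) + 156764 = -161246 + 156764 = -4482$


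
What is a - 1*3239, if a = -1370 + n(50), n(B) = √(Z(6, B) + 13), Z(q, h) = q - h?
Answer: -4609 + I*√31 ≈ -4609.0 + 5.5678*I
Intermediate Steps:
n(B) = √(19 - B) (n(B) = √((6 - B) + 13) = √(19 - B))
a = -1370 + I*√31 (a = -1370 + √(19 - 1*50) = -1370 + √(19 - 50) = -1370 + √(-31) = -1370 + I*√31 ≈ -1370.0 + 5.5678*I)
a - 1*3239 = (-1370 + I*√31) - 1*3239 = (-1370 + I*√31) - 3239 = -4609 + I*√31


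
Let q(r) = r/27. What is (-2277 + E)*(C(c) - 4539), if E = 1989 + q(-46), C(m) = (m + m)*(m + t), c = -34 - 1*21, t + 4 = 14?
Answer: -1071614/9 ≈ -1.1907e+5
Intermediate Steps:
t = 10 (t = -4 + 14 = 10)
c = -55 (c = -34 - 21 = -55)
q(r) = r/27 (q(r) = r*(1/27) = r/27)
C(m) = 2*m*(10 + m) (C(m) = (m + m)*(m + 10) = (2*m)*(10 + m) = 2*m*(10 + m))
E = 53657/27 (E = 1989 + (1/27)*(-46) = 1989 - 46/27 = 53657/27 ≈ 1987.3)
(-2277 + E)*(C(c) - 4539) = (-2277 + 53657/27)*(2*(-55)*(10 - 55) - 4539) = -7822*(2*(-55)*(-45) - 4539)/27 = -7822*(4950 - 4539)/27 = -7822/27*411 = -1071614/9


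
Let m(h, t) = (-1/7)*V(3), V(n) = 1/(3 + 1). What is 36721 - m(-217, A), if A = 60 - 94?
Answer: 1028189/28 ≈ 36721.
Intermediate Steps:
A = -34
V(n) = ¼ (V(n) = 1/4 = ¼)
m(h, t) = -1/28 (m(h, t) = -1/7*(¼) = -1*⅐*(¼) = -⅐*¼ = -1/28)
36721 - m(-217, A) = 36721 - 1*(-1/28) = 36721 + 1/28 = 1028189/28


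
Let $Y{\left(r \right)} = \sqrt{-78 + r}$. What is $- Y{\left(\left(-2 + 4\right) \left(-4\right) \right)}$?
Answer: $- i \sqrt{86} \approx - 9.2736 i$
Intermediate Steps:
$- Y{\left(\left(-2 + 4\right) \left(-4\right) \right)} = - \sqrt{-78 + \left(-2 + 4\right) \left(-4\right)} = - \sqrt{-78 + 2 \left(-4\right)} = - \sqrt{-78 - 8} = - \sqrt{-86} = - i \sqrt{86}$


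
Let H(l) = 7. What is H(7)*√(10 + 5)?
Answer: 7*√15 ≈ 27.111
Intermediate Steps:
H(7)*√(10 + 5) = 7*√(10 + 5) = 7*√15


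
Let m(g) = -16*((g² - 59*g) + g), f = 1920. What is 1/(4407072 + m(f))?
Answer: -1/52793568 ≈ -1.8942e-8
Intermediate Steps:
m(g) = -16*g² + 928*g (m(g) = -16*(g² - 58*g) = -16*g² + 928*g)
1/(4407072 + m(f)) = 1/(4407072 + 16*1920*(58 - 1*1920)) = 1/(4407072 + 16*1920*(58 - 1920)) = 1/(4407072 + 16*1920*(-1862)) = 1/(4407072 - 57200640) = 1/(-52793568) = -1/52793568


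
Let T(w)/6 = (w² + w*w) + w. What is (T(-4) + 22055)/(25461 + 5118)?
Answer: 22223/30579 ≈ 0.72674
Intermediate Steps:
T(w) = 6*w + 12*w² (T(w) = 6*((w² + w*w) + w) = 6*((w² + w²) + w) = 6*(2*w² + w) = 6*(w + 2*w²) = 6*w + 12*w²)
(T(-4) + 22055)/(25461 + 5118) = (6*(-4)*(1 + 2*(-4)) + 22055)/(25461 + 5118) = (6*(-4)*(1 - 8) + 22055)/30579 = (6*(-4)*(-7) + 22055)*(1/30579) = (168 + 22055)*(1/30579) = 22223*(1/30579) = 22223/30579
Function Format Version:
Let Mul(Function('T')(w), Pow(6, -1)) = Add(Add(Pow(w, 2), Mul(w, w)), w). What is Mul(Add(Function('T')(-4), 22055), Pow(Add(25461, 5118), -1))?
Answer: Rational(22223, 30579) ≈ 0.72674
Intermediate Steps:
Function('T')(w) = Add(Mul(6, w), Mul(12, Pow(w, 2))) (Function('T')(w) = Mul(6, Add(Add(Pow(w, 2), Mul(w, w)), w)) = Mul(6, Add(Add(Pow(w, 2), Pow(w, 2)), w)) = Mul(6, Add(Mul(2, Pow(w, 2)), w)) = Mul(6, Add(w, Mul(2, Pow(w, 2)))) = Add(Mul(6, w), Mul(12, Pow(w, 2))))
Mul(Add(Function('T')(-4), 22055), Pow(Add(25461, 5118), -1)) = Mul(Add(Mul(6, -4, Add(1, Mul(2, -4))), 22055), Pow(Add(25461, 5118), -1)) = Mul(Add(Mul(6, -4, Add(1, -8)), 22055), Pow(30579, -1)) = Mul(Add(Mul(6, -4, -7), 22055), Rational(1, 30579)) = Mul(Add(168, 22055), Rational(1, 30579)) = Mul(22223, Rational(1, 30579)) = Rational(22223, 30579)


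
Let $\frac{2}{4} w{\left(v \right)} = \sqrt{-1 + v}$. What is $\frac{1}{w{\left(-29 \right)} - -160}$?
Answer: $\frac{4}{643} - \frac{i \sqrt{30}}{12860} \approx 0.0062208 - 0.00042591 i$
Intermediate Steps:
$w{\left(v \right)} = 2 \sqrt{-1 + v}$
$\frac{1}{w{\left(-29 \right)} - -160} = \frac{1}{2 \sqrt{-1 - 29} - -160} = \frac{1}{2 \sqrt{-30} + 160} = \frac{1}{2 i \sqrt{30} + 160} = \frac{1}{160 + 2 i \sqrt{30}}$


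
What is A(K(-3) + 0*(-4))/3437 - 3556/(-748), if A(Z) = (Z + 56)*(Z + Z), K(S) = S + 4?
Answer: 3076811/642719 ≈ 4.7872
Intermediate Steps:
K(S) = 4 + S
A(Z) = 2*Z*(56 + Z) (A(Z) = (56 + Z)*(2*Z) = 2*Z*(56 + Z))
A(K(-3) + 0*(-4))/3437 - 3556/(-748) = (2*((4 - 3) + 0*(-4))*(56 + ((4 - 3) + 0*(-4))))/3437 - 3556/(-748) = (2*(1 + 0)*(56 + (1 + 0)))*(1/3437) - 3556*(-1/748) = (2*1*(56 + 1))*(1/3437) + 889/187 = (2*1*57)*(1/3437) + 889/187 = 114*(1/3437) + 889/187 = 114/3437 + 889/187 = 3076811/642719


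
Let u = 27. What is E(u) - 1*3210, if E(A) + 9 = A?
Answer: -3192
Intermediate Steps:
E(A) = -9 + A
E(u) - 1*3210 = (-9 + 27) - 1*3210 = 18 - 3210 = -3192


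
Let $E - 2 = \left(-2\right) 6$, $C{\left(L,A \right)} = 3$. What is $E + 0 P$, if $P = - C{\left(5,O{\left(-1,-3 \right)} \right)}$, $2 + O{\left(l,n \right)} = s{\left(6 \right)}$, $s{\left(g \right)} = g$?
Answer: $-10$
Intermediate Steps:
$O{\left(l,n \right)} = 4$ ($O{\left(l,n \right)} = -2 + 6 = 4$)
$E = -10$ ($E = 2 - 12 = -10$)
$P = -3$ ($P = \left(-1\right) 3 = -3$)
$E + 0 P = -10 + 0 \left(-3\right) = -10 + 0 = -10$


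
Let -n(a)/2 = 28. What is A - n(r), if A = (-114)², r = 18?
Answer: 13052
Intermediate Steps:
A = 12996
n(a) = -56 (n(a) = -2*28 = -56)
A - n(r) = 12996 - 1*(-56) = 12996 + 56 = 13052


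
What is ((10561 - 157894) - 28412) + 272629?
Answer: 96884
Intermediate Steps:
((10561 - 157894) - 28412) + 272629 = (-147333 - 28412) + 272629 = -175745 + 272629 = 96884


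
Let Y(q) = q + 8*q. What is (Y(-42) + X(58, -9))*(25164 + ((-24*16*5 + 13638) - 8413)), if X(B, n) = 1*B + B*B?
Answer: 86659636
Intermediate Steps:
X(B, n) = B + B²
Y(q) = 9*q
(Y(-42) + X(58, -9))*(25164 + ((-24*16*5 + 13638) - 8413)) = (9*(-42) + 58*(1 + 58))*(25164 + ((-24*16*5 + 13638) - 8413)) = (-378 + 58*59)*(25164 + ((-384*5 + 13638) - 8413)) = (-378 + 3422)*(25164 + ((-1920 + 13638) - 8413)) = 3044*(25164 + (11718 - 8413)) = 3044*(25164 + 3305) = 3044*28469 = 86659636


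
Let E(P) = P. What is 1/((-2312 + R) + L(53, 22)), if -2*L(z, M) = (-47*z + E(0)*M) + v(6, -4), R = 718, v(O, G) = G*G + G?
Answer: -2/709 ≈ -0.0028209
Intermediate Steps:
v(O, G) = G + G² (v(O, G) = G² + G = G + G²)
L(z, M) = -6 + 47*z/2 (L(z, M) = -((-47*z + 0*M) - 4*(1 - 4))/2 = -((-47*z + 0) - 4*(-3))/2 = -(-47*z + 12)/2 = -(12 - 47*z)/2 = -6 + 47*z/2)
1/((-2312 + R) + L(53, 22)) = 1/((-2312 + 718) + (-6 + (47/2)*53)) = 1/(-1594 + (-6 + 2491/2)) = 1/(-1594 + 2479/2) = 1/(-709/2) = -2/709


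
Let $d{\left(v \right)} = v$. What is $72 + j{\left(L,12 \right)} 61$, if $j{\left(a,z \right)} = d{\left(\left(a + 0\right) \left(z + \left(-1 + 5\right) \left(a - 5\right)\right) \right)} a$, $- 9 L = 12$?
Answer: $- \frac{37096}{27} \approx -1373.9$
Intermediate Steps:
$L = - \frac{4}{3}$ ($L = \left(- \frac{1}{9}\right) 12 = - \frac{4}{3} \approx -1.3333$)
$j{\left(a,z \right)} = a^{2} \left(-20 + z + 4 a\right)$ ($j{\left(a,z \right)} = \left(a + 0\right) \left(z + \left(-1 + 5\right) \left(a - 5\right)\right) a = a \left(z + 4 \left(-5 + a\right)\right) a = a \left(z + \left(-20 + 4 a\right)\right) a = a \left(-20 + z + 4 a\right) a = a^{2} \left(-20 + z + 4 a\right)$)
$72 + j{\left(L,12 \right)} 61 = 72 + \left(- \frac{4}{3}\right)^{2} \left(-20 + 12 + 4 \left(- \frac{4}{3}\right)\right) 61 = 72 + \frac{16 \left(-20 + 12 - \frac{16}{3}\right)}{9} \cdot 61 = 72 + \frac{16}{9} \left(- \frac{40}{3}\right) 61 = 72 - \frac{39040}{27} = - \frac{37096}{27}$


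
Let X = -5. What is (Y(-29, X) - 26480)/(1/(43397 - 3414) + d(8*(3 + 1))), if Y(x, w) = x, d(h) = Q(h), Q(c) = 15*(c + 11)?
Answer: -151415621/3684148 ≈ -41.099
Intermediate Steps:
Q(c) = 165 + 15*c (Q(c) = 15*(11 + c) = 165 + 15*c)
d(h) = 165 + 15*h
(Y(-29, X) - 26480)/(1/(43397 - 3414) + d(8*(3 + 1))) = (-29 - 26480)/(1/(43397 - 3414) + (165 + 15*(8*(3 + 1)))) = -26509/(1/39983 + (165 + 15*(8*4))) = -26509/(1/39983 + (165 + 15*32)) = -26509/(1/39983 + (165 + 480)) = -26509/(1/39983 + 645) = -26509/25789036/39983 = -26509*39983/25789036 = -151415621/3684148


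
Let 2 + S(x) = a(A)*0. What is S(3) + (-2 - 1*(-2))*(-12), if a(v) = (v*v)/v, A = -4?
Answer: -2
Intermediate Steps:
a(v) = v (a(v) = v²/v = v)
S(x) = -2 (S(x) = -2 - 4*0 = -2 + 0 = -2)
S(3) + (-2 - 1*(-2))*(-12) = -2 + (-2 - 1*(-2))*(-12) = -2 + (-2 + 2)*(-12) = -2 + 0*(-12) = -2 + 0 = -2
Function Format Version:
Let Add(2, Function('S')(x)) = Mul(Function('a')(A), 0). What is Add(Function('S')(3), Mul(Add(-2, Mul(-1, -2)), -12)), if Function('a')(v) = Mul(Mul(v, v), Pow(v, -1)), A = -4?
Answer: -2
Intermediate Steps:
Function('a')(v) = v (Function('a')(v) = Mul(Pow(v, 2), Pow(v, -1)) = v)
Function('S')(x) = -2 (Function('S')(x) = Add(-2, Mul(-4, 0)) = Add(-2, 0) = -2)
Add(Function('S')(3), Mul(Add(-2, Mul(-1, -2)), -12)) = Add(-2, Mul(Add(-2, Mul(-1, -2)), -12)) = Add(-2, Mul(Add(-2, 2), -12)) = Add(-2, Mul(0, -12)) = Add(-2, 0) = -2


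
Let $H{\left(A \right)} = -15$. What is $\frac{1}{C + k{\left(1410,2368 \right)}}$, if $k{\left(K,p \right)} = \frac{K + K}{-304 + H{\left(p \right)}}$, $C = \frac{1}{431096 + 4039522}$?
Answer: $- \frac{1426127142}{12607142441} \approx -0.11312$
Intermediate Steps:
$C = \frac{1}{4470618} \approx 2.2368 \cdot 10^{-7}$
$k{\left(K,p \right)} = - \frac{2 K}{319}$ ($k{\left(K,p \right)} = \frac{K + K}{-304 - 15} = \frac{2 K}{-319} = 2 K \left(- \frac{1}{319}\right) = - \frac{2 K}{319}$)
$\frac{1}{C + k{\left(1410,2368 \right)}} = \frac{1}{\frac{1}{4470618} - \frac{2820}{319}} = \frac{1}{- \frac{12607142441}{1426127142}} = - \frac{1426127142}{12607142441}$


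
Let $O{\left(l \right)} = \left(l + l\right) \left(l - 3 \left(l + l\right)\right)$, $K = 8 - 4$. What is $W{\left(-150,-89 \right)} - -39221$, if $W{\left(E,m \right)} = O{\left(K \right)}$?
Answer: $39061$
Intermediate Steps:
$K = 4$ ($K = 8 - 4 = 4$)
$O{\left(l \right)} = - 10 l^{2}$ ($O{\left(l \right)} = 2 l \left(l - 3 \cdot 2 l\right) = 2 l \left(l - 6 l\right) = 2 l \left(- 5 l\right) = - 10 l^{2}$)
$W{\left(E,m \right)} = -160$ ($W{\left(E,m \right)} = - 10 \cdot 4^{2} = \left(-10\right) 16 = -160$)
$W{\left(-150,-89 \right)} - -39221 = -160 - -39221 = -160 + 39221 = 39061$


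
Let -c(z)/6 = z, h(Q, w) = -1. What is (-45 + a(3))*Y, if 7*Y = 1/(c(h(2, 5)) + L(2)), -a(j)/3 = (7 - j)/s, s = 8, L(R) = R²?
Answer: -93/140 ≈ -0.66429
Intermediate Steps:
c(z) = -6*z
a(j) = -21/8 + 3*j/8 (a(j) = -3*(7 - j)/8 = -3*(7/8 - j/8) = -21/8 + 3*j/8)
Y = 1/70 (Y = 1/(7*(-6*(-1) + 2²)) = 1/(7*(6 + 4)) = (⅐)/10 = (⅐)*(⅒) = 1/70 ≈ 0.014286)
(-45 + a(3))*Y = (-45 + (-21/8 + (3/8)*3))*(1/70) = (-45 + (-21/8 + 9/8))*(1/70) = (-45 - 3/2)*(1/70) = -93/2*1/70 = -93/140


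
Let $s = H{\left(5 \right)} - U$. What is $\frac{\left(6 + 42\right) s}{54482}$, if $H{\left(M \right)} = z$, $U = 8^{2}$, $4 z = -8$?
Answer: $- \frac{1584}{27241} \approx -0.058148$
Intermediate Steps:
$z = -2$ ($z = \frac{1}{4} \left(-8\right) = -2$)
$U = 64$
$H{\left(M \right)} = -2$
$s = -66$ ($s = -2 - 64 = -66$)
$\frac{\left(6 + 42\right) s}{54482} = \frac{\left(6 + 42\right) \left(-66\right)}{54482} = 48 \left(-66\right) \frac{1}{54482} = \left(-3168\right) \frac{1}{54482} = - \frac{1584}{27241}$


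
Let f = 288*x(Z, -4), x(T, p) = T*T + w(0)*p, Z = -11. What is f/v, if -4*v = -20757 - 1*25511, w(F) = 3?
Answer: 31392/11567 ≈ 2.7139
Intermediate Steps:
v = 11567 (v = -(-20757 - 1*25511)/4 = -(-20757 - 25511)/4 = -¼*(-46268) = 11567)
x(T, p) = T² + 3*p (x(T, p) = T*T + 3*p = T² + 3*p)
f = 31392 (f = 288*((-11)² + 3*(-4)) = 288*(121 - 12) = 288*109 = 31392)
f/v = 31392/11567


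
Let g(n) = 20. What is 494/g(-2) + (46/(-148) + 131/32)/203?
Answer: 29705867/1201760 ≈ 24.719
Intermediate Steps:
494/g(-2) + (46/(-148) + 131/32)/203 = 494/20 + (46/(-148) + 131/32)/203 = 494*(1/20) + (46*(-1/148) + 131*(1/32))*(1/203) = 247/10 + (-23/74 + 131/32)*(1/203) = 247/10 + (4479/1184)*(1/203) = 247/10 + 4479/240352 = 29705867/1201760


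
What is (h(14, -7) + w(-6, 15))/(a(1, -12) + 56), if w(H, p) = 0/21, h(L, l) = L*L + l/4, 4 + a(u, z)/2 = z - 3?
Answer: 259/24 ≈ 10.792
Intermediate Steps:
a(u, z) = -14 + 2*z (a(u, z) = -8 + 2*(z - 3) = -8 + 2*(-3 + z) = -8 + (-6 + 2*z) = -14 + 2*z)
h(L, l) = L² + l/4 (h(L, l) = L² + l*(¼) = L² + l/4)
w(H, p) = 0 (w(H, p) = 0*(1/21) = 0)
(h(14, -7) + w(-6, 15))/(a(1, -12) + 56) = ((14² + (¼)*(-7)) + 0)/((-14 + 2*(-12)) + 56) = ((196 - 7/4) + 0)/((-14 - 24) + 56) = (777/4 + 0)/(-38 + 56) = (777/4)/18 = (777/4)*(1/18) = 259/24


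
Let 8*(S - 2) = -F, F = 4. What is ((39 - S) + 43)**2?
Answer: 25921/4 ≈ 6480.3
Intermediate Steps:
S = 3/2 (S = 2 + (-1*4)/8 = 2 + (1/8)*(-4) = 2 - 1/2 = 3/2 ≈ 1.5000)
((39 - S) + 43)**2 = ((39 - 1*3/2) + 43)**2 = ((39 - 3/2) + 43)**2 = (75/2 + 43)**2 = (161/2)**2 = 25921/4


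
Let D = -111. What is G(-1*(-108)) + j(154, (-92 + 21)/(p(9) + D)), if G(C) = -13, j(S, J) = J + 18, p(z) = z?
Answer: 581/102 ≈ 5.6961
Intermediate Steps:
j(S, J) = 18 + J
G(-1*(-108)) + j(154, (-92 + 21)/(p(9) + D)) = -13 + (18 + (-92 + 21)/(9 - 111)) = -13 + (18 - 71/(-102)) = -13 + (18 - 71*(-1/102)) = -13 + (18 + 71/102) = -13 + 1907/102 = 581/102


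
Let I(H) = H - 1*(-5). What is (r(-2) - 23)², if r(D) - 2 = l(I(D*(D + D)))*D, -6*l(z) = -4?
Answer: 4489/9 ≈ 498.78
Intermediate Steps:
I(H) = 5 + H (I(H) = H + 5 = 5 + H)
l(z) = ⅔ (l(z) = -⅙*(-4) = ⅔)
r(D) = 2 + 2*D/3
(r(-2) - 23)² = ((2 + (⅔)*(-2)) - 23)² = ((2 - 4/3) - 23)² = (⅔ - 23)² = (-67/3)² = 4489/9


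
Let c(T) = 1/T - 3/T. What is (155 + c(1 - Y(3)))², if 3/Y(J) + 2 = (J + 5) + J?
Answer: 23104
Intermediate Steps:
Y(J) = 3/(3 + 2*J) (Y(J) = 3/(-2 + ((J + 5) + J)) = 3/(-2 + ((5 + J) + J)) = 3/(-2 + (5 + 2*J)) = 3/(3 + 2*J))
c(T) = -2/T (c(T) = 1/T - 3/T = -2/T)
(155 + c(1 - Y(3)))² = (155 - 2/(1 - 3/(3 + 2*3)))² = (155 - 2/(1 - 3/(3 + 6)))² = (155 - 2/(1 - 3/9))² = (155 - 2/(1 - 1*⅓))² = (155 - 2/(1 - ⅓))² = (155 - 2/⅔)² = (155 - 2*3/2)² = (155 - 3)² = 152² = 23104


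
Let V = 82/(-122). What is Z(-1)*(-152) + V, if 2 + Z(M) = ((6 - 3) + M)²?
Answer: -18585/61 ≈ -304.67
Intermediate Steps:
Z(M) = -2 + (3 + M)² (Z(M) = -2 + ((6 - 3) + M)² = -2 + (3 + M)²)
V = -41/61 (V = 82*(-1/122) = -41/61 ≈ -0.67213)
Z(-1)*(-152) + V = (-2 + (3 - 1)²)*(-152) - 41/61 = (-2 + 2²)*(-152) - 41/61 = (-2 + 4)*(-152) - 41/61 = 2*(-152) - 41/61 = -304 - 41/61 = -18585/61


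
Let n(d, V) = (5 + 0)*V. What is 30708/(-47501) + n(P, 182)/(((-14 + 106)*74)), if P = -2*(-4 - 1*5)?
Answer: -82917077/161693404 ≈ -0.51280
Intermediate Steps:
P = 18 (P = -2*(-4 - 5) = -2*(-9) = 18)
n(d, V) = 5*V
30708/(-47501) + n(P, 182)/(((-14 + 106)*74)) = 30708/(-47501) + (5*182)/(((-14 + 106)*74)) = 30708*(-1/47501) + 910/((92*74)) = -30708/47501 + 910/6808 = -30708/47501 + 910*(1/6808) = -30708/47501 + 455/3404 = -82917077/161693404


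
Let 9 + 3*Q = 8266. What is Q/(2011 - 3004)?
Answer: -8257/2979 ≈ -2.7717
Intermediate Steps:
Q = 8257/3 (Q = -3 + (1/3)*8266 = -3 + 8266/3 = 8257/3 ≈ 2752.3)
Q/(2011 - 3004) = 8257/(3*(2011 - 3004)) = (8257/3)/(-993) = (8257/3)*(-1/993) = -8257/2979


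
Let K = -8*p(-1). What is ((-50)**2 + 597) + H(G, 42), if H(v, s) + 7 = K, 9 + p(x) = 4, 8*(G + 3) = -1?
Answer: 3130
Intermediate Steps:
G = -25/8 (G = -3 + (1/8)*(-1) = -3 - 1/8 = -25/8 ≈ -3.1250)
p(x) = -5 (p(x) = -9 + 4 = -5)
K = 40 (K = -8*(-5) = 40)
H(v, s) = 33 (H(v, s) = -7 + 40 = 33)
((-50)**2 + 597) + H(G, 42) = ((-50)**2 + 597) + 33 = (2500 + 597) + 33 = 3097 + 33 = 3130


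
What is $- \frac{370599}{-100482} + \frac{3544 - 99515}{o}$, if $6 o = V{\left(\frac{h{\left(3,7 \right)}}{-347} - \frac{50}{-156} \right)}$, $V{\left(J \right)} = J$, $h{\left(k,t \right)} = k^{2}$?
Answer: $- \frac{522013271518295}{267047662} \approx -1.9548 \cdot 10^{6}$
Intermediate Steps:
$o = \frac{7973}{162396}$ ($o = \frac{\frac{3^{2}}{-347} - \frac{50}{-156}}{6} = \frac{9 \left(- \frac{1}{347}\right) - - \frac{25}{78}}{6} = \frac{- \frac{9}{347} + \frac{25}{78}}{6} = \frac{1}{6} \cdot \frac{7973}{27066} = \frac{7973}{162396} \approx 0.049096$)
$- \frac{370599}{-100482} + \frac{3544 - 99515}{o} = - \frac{370599}{-100482} + \frac{3544 - 99515}{\frac{7973}{162396}} = \left(-370599\right) \left(- \frac{1}{100482}\right) - \frac{15585306516}{7973} = \frac{123533}{33494} - \frac{15585306516}{7973} = - \frac{522013271518295}{267047662}$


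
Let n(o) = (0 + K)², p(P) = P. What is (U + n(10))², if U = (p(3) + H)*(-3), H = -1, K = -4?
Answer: 100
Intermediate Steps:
U = -6 (U = (3 - 1)*(-3) = 2*(-3) = -6)
n(o) = 16 (n(o) = (0 - 4)² = (-4)² = 16)
(U + n(10))² = (-6 + 16)² = 10² = 100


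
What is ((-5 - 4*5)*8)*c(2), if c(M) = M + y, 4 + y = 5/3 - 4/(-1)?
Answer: -2200/3 ≈ -733.33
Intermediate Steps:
y = 5/3 (y = -4 + (5/3 - 4/(-1)) = -4 + (5*(1/3) - 4*(-1)) = -4 + (5/3 + 4) = -4 + 17/3 = 5/3 ≈ 1.6667)
c(M) = 5/3 + M (c(M) = M + 5/3 = 5/3 + M)
((-5 - 4*5)*8)*c(2) = ((-5 - 4*5)*8)*(5/3 + 2) = ((-5 - 20)*8)*(11/3) = -25*8*(11/3) = -200*11/3 = -2200/3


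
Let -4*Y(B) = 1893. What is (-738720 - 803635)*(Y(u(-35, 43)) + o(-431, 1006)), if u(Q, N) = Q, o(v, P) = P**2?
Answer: -6240755461105/4 ≈ -1.5602e+12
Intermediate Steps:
Y(B) = -1893/4 (Y(B) = -1/4*1893 = -1893/4)
(-738720 - 803635)*(Y(u(-35, 43)) + o(-431, 1006)) = (-738720 - 803635)*(-1893/4 + 1006**2) = -1542355*(-1893/4 + 1012036) = -1542355*4046251/4 = -6240755461105/4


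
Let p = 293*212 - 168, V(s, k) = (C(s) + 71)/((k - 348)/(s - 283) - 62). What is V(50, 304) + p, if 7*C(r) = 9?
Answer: 3122553887/50407 ≈ 61947.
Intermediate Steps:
C(r) = 9/7 (C(r) = (⅐)*9 = 9/7)
V(s, k) = 506/(7*(-62 + (-348 + k)/(-283 + s))) (V(s, k) = (9/7 + 71)/((k - 348)/(s - 283) - 62) = 506/(7*((-348 + k)/(-283 + s) - 62)) = 506/(7*(-62 + (-348 + k)/(-283 + s))))
p = 61948 (p = 62116 - 168 = 61948)
V(50, 304) + p = 506*(-283 + 50)/(7*(17198 + 304 - 62*50)) + 61948 = (506/7)*(-233)/(17198 + 304 - 3100) + 61948 = (506/7)*(-233)/14402 + 61948 = (506/7)*(1/14402)*(-233) + 61948 = -58949/50407 + 61948 = 3122553887/50407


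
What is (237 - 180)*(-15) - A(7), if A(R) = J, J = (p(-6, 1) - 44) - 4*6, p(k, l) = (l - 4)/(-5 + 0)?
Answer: -3938/5 ≈ -787.60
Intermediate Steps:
p(k, l) = ⅘ - l/5 (p(k, l) = (-4 + l)/(-5) = (-4 + l)*(-⅕) = ⅘ - l/5)
J = -337/5 (J = ((⅘ - ⅕*1) - 44) - 4*6 = ((⅘ - ⅕) - 44) - 24 = (⅗ - 44) - 24 = -217/5 - 24 = -337/5 ≈ -67.400)
A(R) = -337/5
(237 - 180)*(-15) - A(7) = (237 - 180)*(-15) - 1*(-337/5) = 57*(-15) + 337/5 = -855 + 337/5 = -3938/5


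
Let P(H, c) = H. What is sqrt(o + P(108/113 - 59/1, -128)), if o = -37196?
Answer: I*sqrt(475696891)/113 ≈ 193.01*I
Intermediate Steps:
sqrt(o + P(108/113 - 59/1, -128)) = sqrt(-37196 + (108/113 - 59/1)) = sqrt(-37196 + (108*(1/113) - 59*1)) = sqrt(-37196 + (108/113 - 59)) = sqrt(-37196 - 6559/113) = sqrt(-4209707/113) = I*sqrt(475696891)/113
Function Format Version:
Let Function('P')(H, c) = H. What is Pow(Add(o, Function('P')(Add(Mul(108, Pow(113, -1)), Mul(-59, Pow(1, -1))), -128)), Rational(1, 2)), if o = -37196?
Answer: Mul(Rational(1, 113), I, Pow(475696891, Rational(1, 2))) ≈ Mul(193.01, I)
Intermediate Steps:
Pow(Add(o, Function('P')(Add(Mul(108, Pow(113, -1)), Mul(-59, Pow(1, -1))), -128)), Rational(1, 2)) = Pow(Add(-37196, Add(Mul(108, Pow(113, -1)), Mul(-59, Pow(1, -1)))), Rational(1, 2)) = Pow(Add(-37196, Add(Mul(108, Rational(1, 113)), Mul(-59, 1))), Rational(1, 2)) = Pow(Add(-37196, Add(Rational(108, 113), -59)), Rational(1, 2)) = Pow(Add(-37196, Rational(-6559, 113)), Rational(1, 2)) = Pow(Rational(-4209707, 113), Rational(1, 2)) = Mul(Rational(1, 113), I, Pow(475696891, Rational(1, 2)))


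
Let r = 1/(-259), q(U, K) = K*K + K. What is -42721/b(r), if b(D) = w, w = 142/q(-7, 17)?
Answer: -6536313/71 ≈ -92061.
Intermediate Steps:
q(U, K) = K + K² (q(U, K) = K² + K = K + K²)
w = 71/153 (w = 142/((17*(1 + 17))) = 142/((17*18)) = 142/306 = 142*(1/306) = 71/153 ≈ 0.46405)
r = -1/259 ≈ -0.0038610
b(D) = 71/153
-42721/b(r) = -42721/71/153 = -42721*153/71 = -6536313/71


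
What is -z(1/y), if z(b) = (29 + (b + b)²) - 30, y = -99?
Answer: 9797/9801 ≈ 0.99959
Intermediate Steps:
z(b) = -1 + 4*b² (z(b) = (29 + (2*b)²) - 30 = (29 + 4*b²) - 30 = -1 + 4*b²)
-z(1/y) = -(-1 + 4*(1/(-99))²) = -(-1 + 4*(-1/99)²) = -(-1 + 4*(1/9801)) = -(-1 + 4/9801) = -1*(-9797/9801) = 9797/9801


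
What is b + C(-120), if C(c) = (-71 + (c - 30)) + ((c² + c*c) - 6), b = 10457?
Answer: 39030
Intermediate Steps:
C(c) = -107 + c + 2*c² (C(c) = (-71 + (-30 + c)) + ((c² + c²) - 6) = (-101 + c) + (2*c² - 6) = (-101 + c) + (-6 + 2*c²) = -107 + c + 2*c²)
b + C(-120) = 10457 + (-107 - 120 + 2*(-120)²) = 10457 + (-107 - 120 + 2*14400) = 10457 + (-107 - 120 + 28800) = 10457 + 28573 = 39030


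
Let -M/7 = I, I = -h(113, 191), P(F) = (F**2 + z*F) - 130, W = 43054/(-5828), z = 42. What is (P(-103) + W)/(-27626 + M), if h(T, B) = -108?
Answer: -17908315/82705148 ≈ -0.21653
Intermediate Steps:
W = -21527/2914 (W = 43054*(-1/5828) = -21527/2914 ≈ -7.3874)
P(F) = -130 + F**2 + 42*F (P(F) = (F**2 + 42*F) - 130 = -130 + F**2 + 42*F)
I = 108 (I = -1*(-108) = 108)
M = -756 (M = -7*108 = -756)
(P(-103) + W)/(-27626 + M) = ((-130 + (-103)**2 + 42*(-103)) - 21527/2914)/(-27626 - 756) = ((-130 + 10609 - 4326) - 21527/2914)/(-28382) = (6153 - 21527/2914)*(-1/28382) = (17908315/2914)*(-1/28382) = -17908315/82705148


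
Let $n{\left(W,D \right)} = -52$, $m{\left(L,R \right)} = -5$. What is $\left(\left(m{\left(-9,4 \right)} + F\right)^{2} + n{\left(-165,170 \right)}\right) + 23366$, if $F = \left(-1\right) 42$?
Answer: $25523$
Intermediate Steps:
$F = -42$
$\left(\left(m{\left(-9,4 \right)} + F\right)^{2} + n{\left(-165,170 \right)}\right) + 23366 = \left(\left(-5 - 42\right)^{2} - 52\right) + 23366 = \left(\left(-47\right)^{2} - 52\right) + 23366 = \left(2209 - 52\right) + 23366 = 2157 + 23366 = 25523$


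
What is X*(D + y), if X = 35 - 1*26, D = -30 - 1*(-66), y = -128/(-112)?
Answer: 2340/7 ≈ 334.29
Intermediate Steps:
y = 8/7 (y = -128*(-1/112) = 8/7 ≈ 1.1429)
D = 36 (D = -30 + 66 = 36)
X = 9 (X = 35 - 26 = 9)
X*(D + y) = 9*(36 + 8/7) = 9*(260/7) = 2340/7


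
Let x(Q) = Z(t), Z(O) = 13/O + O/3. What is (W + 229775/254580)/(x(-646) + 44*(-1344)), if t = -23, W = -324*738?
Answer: 280015354651/69261917344 ≈ 4.0428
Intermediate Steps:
W = -239112
Z(O) = 13/O + O/3 (Z(O) = 13/O + O*(1/3) = 13/O + O/3)
x(Q) = -568/69 (x(Q) = 13/(-23) + (1/3)*(-23) = 13*(-1/23) - 23/3 = -13/23 - 23/3 = -568/69)
(W + 229775/254580)/(x(-646) + 44*(-1344)) = (-239112 + 229775/254580)/(-568/69 + 44*(-1344)) = (-239112 + 229775*(1/254580))/(-568/69 - 59136) = (-239112 + 45955/50916)/(-4080952/69) = -12174580637/50916*(-69/4080952) = 280015354651/69261917344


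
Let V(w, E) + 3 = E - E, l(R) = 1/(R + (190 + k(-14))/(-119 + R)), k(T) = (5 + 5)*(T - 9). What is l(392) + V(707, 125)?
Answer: -320655/106976 ≈ -2.9974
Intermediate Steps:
k(T) = -90 + 10*T (k(T) = 10*(-9 + T) = -90 + 10*T)
l(R) = 1/(R - 40/(-119 + R)) (l(R) = 1/(R + (190 + (-90 + 10*(-14)))/(-119 + R)) = 1/(R + (190 + (-90 - 140))/(-119 + R)) = 1/(R + (190 - 230)/(-119 + R)) = 1/(R - 40/(-119 + R)))
V(w, E) = -3 (V(w, E) = -3 + (E - E) = -3 + 0 = -3)
l(392) + V(707, 125) = (119 - 1*392)/(40 - 1*392² + 119*392) - 3 = (119 - 392)/(40 - 1*153664 + 46648) - 3 = -273/(40 - 153664 + 46648) - 3 = -273/(-106976) - 3 = -1/106976*(-273) - 3 = 273/106976 - 3 = -320655/106976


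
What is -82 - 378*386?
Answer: -145990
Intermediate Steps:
-82 - 378*386 = -82 - 145908 = -145990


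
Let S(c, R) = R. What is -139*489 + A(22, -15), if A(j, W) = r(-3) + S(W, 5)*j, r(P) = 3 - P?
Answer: -67855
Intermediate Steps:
A(j, W) = 6 + 5*j (A(j, W) = (3 - 1*(-3)) + 5*j = (3 + 3) + 5*j = 6 + 5*j)
-139*489 + A(22, -15) = -139*489 + (6 + 5*22) = -67971 + (6 + 110) = -67971 + 116 = -67855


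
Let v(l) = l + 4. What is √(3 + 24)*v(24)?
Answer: 84*√3 ≈ 145.49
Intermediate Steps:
v(l) = 4 + l
√(3 + 24)*v(24) = √(3 + 24)*(4 + 24) = √27*28 = (3*√3)*28 = 84*√3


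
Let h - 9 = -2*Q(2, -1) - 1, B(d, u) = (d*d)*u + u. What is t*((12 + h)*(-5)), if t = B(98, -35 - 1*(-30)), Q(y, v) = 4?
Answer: 2881500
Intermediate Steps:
B(d, u) = u + u*d**2 (B(d, u) = d**2*u + u = u*d**2 + u = u + u*d**2)
h = 0 (h = 9 + (-2*4 - 1) = 9 + (-8 - 1) = 9 - 9 = 0)
t = -48025 (t = (-35 - 1*(-30))*(1 + 98**2) = (-35 + 30)*(1 + 9604) = -5*9605 = -48025)
t*((12 + h)*(-5)) = -48025*(12 + 0)*(-5) = -576300*(-5) = -48025*(-60) = 2881500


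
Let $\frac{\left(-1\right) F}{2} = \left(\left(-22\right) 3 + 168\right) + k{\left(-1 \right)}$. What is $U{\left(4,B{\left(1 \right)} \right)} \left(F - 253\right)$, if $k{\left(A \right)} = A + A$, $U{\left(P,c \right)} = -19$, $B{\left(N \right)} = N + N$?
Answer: $8607$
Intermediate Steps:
$B{\left(N \right)} = 2 N$
$k{\left(A \right)} = 2 A$
$F = -200$ ($F = - 2 \left(\left(\left(-22\right) 3 + 168\right) + 2 \left(-1\right)\right) = - 2 \left(\left(-66 + 168\right) - 2\right) = - 2 \left(102 - 2\right) = \left(-2\right) 100 = -200$)
$U{\left(4,B{\left(1 \right)} \right)} \left(F - 253\right) = - 19 \left(-200 - 253\right) = \left(-19\right) \left(-453\right) = 8607$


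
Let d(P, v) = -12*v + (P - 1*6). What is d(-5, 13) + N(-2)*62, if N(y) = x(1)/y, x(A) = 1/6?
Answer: -1033/6 ≈ -172.17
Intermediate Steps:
d(P, v) = -6 + P - 12*v (d(P, v) = -12*v + (P - 6) = -12*v + (-6 + P) = -6 + P - 12*v)
x(A) = ⅙
N(y) = 1/(6*y)
d(-5, 13) + N(-2)*62 = (-6 - 5 - 12*13) + ((⅙)/(-2))*62 = (-6 - 5 - 156) + ((⅙)*(-½))*62 = -167 - 1/12*62 = -167 - 31/6 = -1033/6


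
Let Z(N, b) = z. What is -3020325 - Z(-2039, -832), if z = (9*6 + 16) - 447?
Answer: -3019948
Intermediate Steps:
z = -377 (z = (54 + 16) - 447 = 70 - 447 = -377)
Z(N, b) = -377
-3020325 - Z(-2039, -832) = -3020325 - 1*(-377) = -3020325 + 377 = -3019948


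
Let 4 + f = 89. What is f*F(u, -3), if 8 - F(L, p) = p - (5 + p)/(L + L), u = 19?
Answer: 17850/19 ≈ 939.47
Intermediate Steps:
f = 85 (f = -4 + 89 = 85)
F(L, p) = 8 - p + (5 + p)/(2*L) (F(L, p) = 8 - (p - (5 + p)/(L + L)) = 8 - (p - (5 + p)/(2*L)) = 8 + (-p + (5 + p)/(2*L)) = 8 - p + (5 + p)/(2*L))
f*F(u, -3) = 85*((½)*(5 - 3 - 2*19*(-8 - 3))/19) = 85*((½)*(1/19)*(5 - 3 - 2*19*(-11))) = 85*((½)*(1/19)*(5 - 3 + 418)) = 85*((½)*(1/19)*420) = 85*(210/19) = 17850/19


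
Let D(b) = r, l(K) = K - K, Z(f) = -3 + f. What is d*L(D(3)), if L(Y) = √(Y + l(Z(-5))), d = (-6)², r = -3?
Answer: 36*I*√3 ≈ 62.354*I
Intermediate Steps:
l(K) = 0
D(b) = -3
d = 36
L(Y) = √Y (L(Y) = √(Y + 0) = √Y)
d*L(D(3)) = 36*√(-3) = 36*(I*√3) = 36*I*√3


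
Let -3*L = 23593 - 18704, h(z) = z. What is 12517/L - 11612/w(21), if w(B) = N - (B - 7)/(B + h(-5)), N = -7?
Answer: 451802831/308007 ≈ 1466.9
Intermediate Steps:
L = -4889/3 (L = -(23593 - 18704)/3 = -⅓*4889 = -4889/3 ≈ -1629.7)
w(B) = -7 - (-7 + B)/(-5 + B) (w(B) = -7 - (B - 7)/(B - 5) = -7 - (-7 + B)/(-5 + B))
12517/L - 11612/w(21) = 12517/(-4889/3) - 11612*(-5 + 21)/(2*(21 - 4*21)) = 12517*(-3/4889) - 11612*8/(21 - 84) = -37551/4889 - 11612/(2*(1/16)*(-63)) = -37551/4889 - 11612/(-63/8) = -37551/4889 - 11612*(-8/63) = -37551/4889 + 92896/63 = 451802831/308007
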